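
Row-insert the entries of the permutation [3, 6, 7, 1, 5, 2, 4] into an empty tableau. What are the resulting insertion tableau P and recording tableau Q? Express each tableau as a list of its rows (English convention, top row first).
Insert each entry of the permutation into P by Schensted row insertion, recording in Q the position of each new cell.

After inserting 3: P = [[3]].
After inserting 6: P = [[3, 6]].
After inserting 7: P = [[3, 6, 7]].
After inserting 1: P = [[1, 6, 7], [3]].
After inserting 5: P = [[1, 5, 7], [3, 6]].
After inserting 2: P = [[1, 2, 7], [3, 5], [6]].
After inserting 4: P = [[1, 2, 4], [3, 5, 7], [6]].

So P = [[1, 2, 4], [3, 5, 7], [6]], Q = [[1, 2, 3], [4, 5, 7], [6]].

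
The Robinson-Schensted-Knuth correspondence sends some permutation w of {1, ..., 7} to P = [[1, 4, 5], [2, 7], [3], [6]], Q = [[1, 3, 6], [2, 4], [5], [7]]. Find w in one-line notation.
Reverse RSK: for i = n, n-1, ..., 1, locate i in Q, remove the corresponding corner cell from P, and reverse-bump its entry up through P; the value ejected from row 1 is w(i).

So w = 6 3 7 4 2 5 1.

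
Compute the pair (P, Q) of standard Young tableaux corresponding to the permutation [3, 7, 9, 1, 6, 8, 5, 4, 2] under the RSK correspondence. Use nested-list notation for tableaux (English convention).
P = [[1, 2, 8], [3, 4, 9], [5], [6], [7]], Q = [[1, 2, 3], [4, 5, 6], [7], [8], [9]]

Insert each entry of the permutation into P by Schensted row insertion, recording in Q the position of each new cell.

After inserting 3: P = [[3]].
After inserting 7: P = [[3, 7]].
After inserting 9: P = [[3, 7, 9]].
After inserting 1: P = [[1, 7, 9], [3]].
After inserting 6: P = [[1, 6, 9], [3, 7]].
After inserting 8: P = [[1, 6, 8], [3, 7, 9]].
After inserting 5: P = [[1, 5, 8], [3, 6, 9], [7]].
After inserting 4: P = [[1, 4, 8], [3, 5, 9], [6], [7]].
After inserting 2: P = [[1, 2, 8], [3, 4, 9], [5], [6], [7]].

So P = [[1, 2, 8], [3, 4, 9], [5], [6], [7]], Q = [[1, 2, 3], [4, 5, 6], [7], [8], [9]].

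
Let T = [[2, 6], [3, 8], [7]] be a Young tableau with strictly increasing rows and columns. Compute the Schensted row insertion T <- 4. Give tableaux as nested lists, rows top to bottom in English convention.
[[2, 4], [3, 6], [7, 8]]

In row 1, 4 replaces 6 (the leftmost entry greater than 4); 6 is bumped to row 2. In row 2, 6 replaces 8 (the leftmost entry greater than 6); 8 is bumped to row 3. 8 is appended to row 3. The new tableau is [[2, 4], [3, 6], [7, 8]].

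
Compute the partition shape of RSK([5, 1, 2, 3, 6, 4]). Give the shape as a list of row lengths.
Row-insert each entry into an empty tableau.

After inserting 5: P = [[5]].
After inserting 1: P = [[1], [5]].
After inserting 2: P = [[1, 2], [5]].
After inserting 3: P = [[1, 2, 3], [5]].
After inserting 6: P = [[1, 2, 3, 6], [5]].
After inserting 4: P = [[1, 2, 3, 4], [5, 6]].

The final insertion tableau P = [[1, 2, 3, 4], [5, 6]] has shape [4, 2].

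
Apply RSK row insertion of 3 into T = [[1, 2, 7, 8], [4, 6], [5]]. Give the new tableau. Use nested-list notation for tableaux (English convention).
In row 1, 3 replaces 7 (the leftmost entry greater than 3); 7 is bumped to row 2. 7 is appended to row 2. The new tableau is [[1, 2, 3, 8], [4, 6, 7], [5]].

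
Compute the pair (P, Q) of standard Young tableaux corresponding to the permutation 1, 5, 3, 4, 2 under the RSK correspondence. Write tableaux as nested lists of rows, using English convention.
Insert each entry of the permutation into P by Schensted row insertion, recording in Q the position of each new cell.

Insert 1: appended to row 1. P = [[1]], Q = [[1]].
Insert 5: appended to row 1. P = [[1, 5]], Q = [[1, 2]].
Insert 3: 3 bumps 5 from row 1; 5 starts row 2. P = [[1, 3], [5]], Q = [[1, 2], [3]].
Insert 4: appended to row 1. P = [[1, 3, 4], [5]], Q = [[1, 2, 4], [3]].
Insert 2: 2 bumps 3 from row 1; 3 bumps 5 from row 2; 5 starts row 3. P = [[1, 2, 4], [3], [5]], Q = [[1, 2, 4], [3], [5]].

So P = [[1, 2, 4], [3], [5]], Q = [[1, 2, 4], [3], [5]].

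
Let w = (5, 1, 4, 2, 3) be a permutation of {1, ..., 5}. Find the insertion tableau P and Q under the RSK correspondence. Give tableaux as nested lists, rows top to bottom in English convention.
P = [[1, 2, 3], [4], [5]], Q = [[1, 3, 5], [2], [4]]

Insert each entry of the permutation into P by Schensted row insertion, recording in Q the position of each new cell.

Insert 5: appended to row 1. P = [[5]], Q = [[1]].
Insert 1: 1 bumps 5 from row 1; 5 starts row 2. P = [[1], [5]], Q = [[1], [2]].
Insert 4: appended to row 1. P = [[1, 4], [5]], Q = [[1, 3], [2]].
Insert 2: 2 bumps 4 from row 1; 4 bumps 5 from row 2; 5 starts row 3. P = [[1, 2], [4], [5]], Q = [[1, 3], [2], [4]].
Insert 3: appended to row 1. P = [[1, 2, 3], [4], [5]], Q = [[1, 3, 5], [2], [4]].

So P = [[1, 2, 3], [4], [5]], Q = [[1, 3, 5], [2], [4]].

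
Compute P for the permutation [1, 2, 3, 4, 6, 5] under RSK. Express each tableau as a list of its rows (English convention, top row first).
P = [[1, 2, 3, 4, 5], [6]]

Insert 1: appended to row 1. P = [[1]].
Insert 2: appended to row 1. P = [[1, 2]].
Insert 3: appended to row 1. P = [[1, 2, 3]].
Insert 4: appended to row 1. P = [[1, 2, 3, 4]].
Insert 6: appended to row 1. P = [[1, 2, 3, 4, 6]].
Insert 5: 5 bumps 6 from row 1; 6 starts row 2. P = [[1, 2, 3, 4, 5], [6]].

So P = [[1, 2, 3, 4, 5], [6]].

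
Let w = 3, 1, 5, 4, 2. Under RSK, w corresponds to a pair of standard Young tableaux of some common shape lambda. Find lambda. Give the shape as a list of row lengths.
Row-insert each entry into an empty tableau.

After inserting 3: P = [[3]].
After inserting 1: P = [[1], [3]].
After inserting 5: P = [[1, 5], [3]].
After inserting 4: P = [[1, 4], [3, 5]].
After inserting 2: P = [[1, 2], [3, 4], [5]].

The final insertion tableau P = [[1, 2], [3, 4], [5]] has shape [2, 2, 1].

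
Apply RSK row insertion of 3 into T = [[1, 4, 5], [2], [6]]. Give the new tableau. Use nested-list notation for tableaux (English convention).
[[1, 3, 5], [2, 4], [6]]

In row 1, 3 replaces 4 (the leftmost entry greater than 3); 4 is bumped to row 2. 4 is appended to row 2. The new tableau is [[1, 3, 5], [2, 4], [6]].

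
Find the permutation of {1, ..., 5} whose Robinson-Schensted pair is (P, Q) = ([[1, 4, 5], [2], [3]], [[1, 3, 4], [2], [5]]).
3 2 4 5 1

Reverse RSK: for i = n, n-1, ..., 1, locate i in Q, remove the corresponding corner cell from P, and reverse-bump its entry up through P; the value ejected from row 1 is w(i).

So w = 3 2 4 5 1.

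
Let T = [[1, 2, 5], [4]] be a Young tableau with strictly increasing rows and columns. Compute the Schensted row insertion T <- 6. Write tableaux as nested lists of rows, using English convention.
[[1, 2, 5, 6], [4]]

6 is larger than every entry of row 1, so it is appended to row 1. The new tableau is [[1, 2, 5, 6], [4]].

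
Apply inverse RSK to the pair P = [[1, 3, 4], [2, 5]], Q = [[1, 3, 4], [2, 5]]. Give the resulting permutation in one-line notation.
2 1 3 5 4

Reverse the RSK construction: for i from n down to 1, find the cell of Q containing i, remove the entry at that cell from P, and reverse-bump it up through P; the value ejected from row 1 is w(i).

Step i=5: Q has 5 at row 2, column 2; remove 5 from row 2 of P and reverse-bump: 5 enters row 1 and ejects 4. So w(5) = 4. P is now [[1, 3, 5], [2]].
Step i=4: Q has 4 at row 1, column 3; remove that cell from P, ejecting 5. So w(4) = 5. P is now [[1, 3], [2]].
Step i=3: Q has 3 at row 1, column 2; remove that cell from P, ejecting 3. So w(3) = 3. P is now [[1], [2]].
Step i=2: Q has 2 at row 2, column 1; remove 2 from row 2 of P and reverse-bump: 2 enters row 1 and ejects 1. So w(2) = 1. P is now [[2]].
Step i=1: Q has 1 at row 1, column 1; remove that cell from P, ejecting 2. So w(1) = 2. P is now [].

So w = 2 1 3 5 4.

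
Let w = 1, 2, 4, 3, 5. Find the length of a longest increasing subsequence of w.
4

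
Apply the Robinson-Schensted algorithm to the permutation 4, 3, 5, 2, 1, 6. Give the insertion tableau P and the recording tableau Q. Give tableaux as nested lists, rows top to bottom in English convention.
P = [[1, 5, 6], [2], [3], [4]], Q = [[1, 3, 6], [2], [4], [5]]

Insert each entry of the permutation into P by Schensted row insertion, recording in Q the position of each new cell.

Insert 4: appended to row 1. P = [[4]].
Insert 3: 3 bumps 4 from row 1; 4 starts row 2. P = [[3], [4]].
Insert 5: appended to row 1. P = [[3, 5], [4]].
Insert 2: 2 bumps 3 from row 1; 3 bumps 4 from row 2; 4 starts row 3. P = [[2, 5], [3], [4]].
Insert 1: 1 bumps 2 from row 1; 2 bumps 3 from row 2; 3 bumps 4 from row 3; 4 starts row 4. P = [[1, 5], [2], [3], [4]].
Insert 6: appended to row 1. P = [[1, 5, 6], [2], [3], [4]].

So P = [[1, 5, 6], [2], [3], [4]], Q = [[1, 3, 6], [2], [4], [5]].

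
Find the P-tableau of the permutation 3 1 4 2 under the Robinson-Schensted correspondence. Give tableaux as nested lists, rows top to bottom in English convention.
P = [[1, 2], [3, 4]]

Insert 3: appended to row 1. P = [[3]].
Insert 1: 1 bumps 3 from row 1; 3 starts row 2. P = [[1], [3]].
Insert 4: appended to row 1. P = [[1, 4], [3]].
Insert 2: 2 bumps 4 from row 1; 4 appends to row 2. P = [[1, 2], [3, 4]].

So P = [[1, 2], [3, 4]].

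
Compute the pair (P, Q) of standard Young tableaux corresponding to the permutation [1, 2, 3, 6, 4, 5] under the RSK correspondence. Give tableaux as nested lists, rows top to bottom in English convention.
P = [[1, 2, 3, 4, 5], [6]], Q = [[1, 2, 3, 4, 6], [5]]

Insert each entry of the permutation into P by Schensted row insertion, recording in Q the position of each new cell.

Insert 1: appended to row 1. P = [[1]].
Insert 2: appended to row 1. P = [[1, 2]].
Insert 3: appended to row 1. P = [[1, 2, 3]].
Insert 6: appended to row 1. P = [[1, 2, 3, 6]].
Insert 4: 4 bumps 6 from row 1; 6 starts row 2. P = [[1, 2, 3, 4], [6]].
Insert 5: appended to row 1. P = [[1, 2, 3, 4, 5], [6]].

So P = [[1, 2, 3, 4, 5], [6]], Q = [[1, 2, 3, 4, 6], [5]].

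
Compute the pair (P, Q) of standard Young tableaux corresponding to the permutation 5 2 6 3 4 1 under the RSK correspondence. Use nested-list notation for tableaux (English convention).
Insert each entry of the permutation into P by Schensted row insertion, recording in Q the position of each new cell.

Insert 5: appended to row 1. P = [[5]], Q = [[1]].
Insert 2: 2 bumps 5 from row 1; 5 starts row 2. P = [[2], [5]], Q = [[1], [2]].
Insert 6: appended to row 1. P = [[2, 6], [5]], Q = [[1, 3], [2]].
Insert 3: 3 bumps 6 from row 1; 6 appends to row 2. P = [[2, 3], [5, 6]], Q = [[1, 3], [2, 4]].
Insert 4: appended to row 1. P = [[2, 3, 4], [5, 6]], Q = [[1, 3, 5], [2, 4]].
Insert 1: 1 bumps 2 from row 1; 2 bumps 5 from row 2; 5 starts row 3. P = [[1, 3, 4], [2, 6], [5]], Q = [[1, 3, 5], [2, 4], [6]].

So P = [[1, 3, 4], [2, 6], [5]], Q = [[1, 3, 5], [2, 4], [6]].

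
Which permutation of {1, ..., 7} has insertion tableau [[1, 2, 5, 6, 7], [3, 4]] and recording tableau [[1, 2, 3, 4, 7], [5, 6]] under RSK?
3 4 5 6 1 2 7

Reverse the RSK construction: for i from n down to 1, find the cell of Q containing i, remove the entry at that cell from P, and reverse-bump it up through P; the value ejected from row 1 is w(i).

Step i=7: Q has 7 at row 1, column 5; remove that cell from P, ejecting 7. So w(7) = 7. P is now [[1, 2, 5, 6], [3, 4]].
Step i=6: Q has 6 at row 2, column 2; remove 4 from row 2 of P and reverse-bump: 4 enters row 1 and ejects 2. So w(6) = 2. P is now [[1, 4, 5, 6], [3]].
Step i=5: Q has 5 at row 2, column 1; remove 3 from row 2 of P and reverse-bump: 3 enters row 1 and ejects 1. So w(5) = 1. P is now [[3, 4, 5, 6]].
Step i=4: Q has 4 at row 1, column 4; remove that cell from P, ejecting 6. So w(4) = 6. P is now [[3, 4, 5]].
Step i=3: Q has 3 at row 1, column 3; remove that cell from P, ejecting 5. So w(3) = 5. P is now [[3, 4]].
Step i=2: Q has 2 at row 1, column 2; remove that cell from P, ejecting 4. So w(2) = 4. P is now [[3]].
Step i=1: Q has 1 at row 1, column 1; remove that cell from P, ejecting 3. So w(1) = 3. P is now [].

So w = 3 4 5 6 1 2 7.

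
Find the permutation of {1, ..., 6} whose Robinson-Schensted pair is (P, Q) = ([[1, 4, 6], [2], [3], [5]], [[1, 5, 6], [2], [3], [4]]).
5 3 2 1 4 6

Reverse RSK: for i = n, n-1, ..., 1, locate i in Q, remove the corresponding corner cell from P, and reverse-bump its entry up through P; the value ejected from row 1 is w(i).

So w = 5 3 2 1 4 6.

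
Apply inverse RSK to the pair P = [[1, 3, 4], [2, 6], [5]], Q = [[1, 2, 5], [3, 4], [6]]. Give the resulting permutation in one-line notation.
Reverse the RSK construction: for i from n down to 1, find the cell of Q containing i, remove the entry at that cell from P, and reverse-bump it up through P; the value ejected from row 1 is w(i).

Step i=6: Q has 6 at row 3, column 1; remove 5 from row 3 of P and reverse-bump: 5 enters row 2 and ejects 2; 2 enters row 1 and ejects 1. So w(6) = 1. P is now [[2, 3, 4], [5, 6]].
Step i=5: Q has 5 at row 1, column 3; remove that cell from P, ejecting 4. So w(5) = 4. P is now [[2, 3], [5, 6]].
Step i=4: Q has 4 at row 2, column 2; remove 6 from row 2 of P and reverse-bump: 6 enters row 1 and ejects 3. So w(4) = 3. P is now [[2, 6], [5]].
Step i=3: Q has 3 at row 2, column 1; remove 5 from row 2 of P and reverse-bump: 5 enters row 1 and ejects 2. So w(3) = 2. P is now [[5, 6]].
Step i=2: Q has 2 at row 1, column 2; remove that cell from P, ejecting 6. So w(2) = 6. P is now [[5]].
Step i=1: Q has 1 at row 1, column 1; remove that cell from P, ejecting 5. So w(1) = 5. P is now [].

So w = 5 6 2 3 4 1.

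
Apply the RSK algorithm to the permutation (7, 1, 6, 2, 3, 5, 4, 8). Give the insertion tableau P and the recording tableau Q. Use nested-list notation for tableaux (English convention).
P = [[1, 2, 3, 4, 8], [5], [6], [7]], Q = [[1, 3, 5, 6, 8], [2], [4], [7]]

Insert each entry of the permutation into P by Schensted row insertion, recording in Q the position of each new cell.

Insert 7: appended to row 1. P = [[7]].
Insert 1: 1 bumps 7 from row 1; 7 starts row 2. P = [[1], [7]].
Insert 6: appended to row 1. P = [[1, 6], [7]].
Insert 2: 2 bumps 6 from row 1; 6 bumps 7 from row 2; 7 starts row 3. P = [[1, 2], [6], [7]].
Insert 3: appended to row 1. P = [[1, 2, 3], [6], [7]].
Insert 5: appended to row 1. P = [[1, 2, 3, 5], [6], [7]].
Insert 4: 4 bumps 5 from row 1; 5 bumps 6 from row 2; 6 bumps 7 from row 3; 7 starts row 4. P = [[1, 2, 3, 4], [5], [6], [7]].
Insert 8: appended to row 1. P = [[1, 2, 3, 4, 8], [5], [6], [7]].

So P = [[1, 2, 3, 4, 8], [5], [6], [7]], Q = [[1, 3, 5, 6, 8], [2], [4], [7]].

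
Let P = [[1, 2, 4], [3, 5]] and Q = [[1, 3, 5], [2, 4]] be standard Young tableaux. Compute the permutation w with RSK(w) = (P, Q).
Reverse RSK: for i = n, n-1, ..., 1, locate i in Q, remove the corresponding corner cell from P, and reverse-bump its entry up through P; the value ejected from row 1 is w(i).

So w = 3 1 5 2 4.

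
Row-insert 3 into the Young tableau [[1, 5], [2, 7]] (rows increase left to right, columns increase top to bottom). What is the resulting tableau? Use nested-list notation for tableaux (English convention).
In row 1, 3 replaces 5 (the leftmost entry greater than 3); 5 is bumped to row 2. In row 2, 5 replaces 7 (the leftmost entry greater than 5); 7 is bumped to row 3. 7 starts a new row 3. The new tableau is [[1, 3], [2, 5], [7]].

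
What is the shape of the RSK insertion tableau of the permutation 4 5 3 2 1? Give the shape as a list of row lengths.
[2, 1, 1, 1]

Row-insert each entry into an empty tableau.

After inserting 4: P = [[4]].
After inserting 5: P = [[4, 5]].
After inserting 3: P = [[3, 5], [4]].
After inserting 2: P = [[2, 5], [3], [4]].
After inserting 1: P = [[1, 5], [2], [3], [4]].

The final insertion tableau P = [[1, 5], [2], [3], [4]] has shape [2, 1, 1, 1].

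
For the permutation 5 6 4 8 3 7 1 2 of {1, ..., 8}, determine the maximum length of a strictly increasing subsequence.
3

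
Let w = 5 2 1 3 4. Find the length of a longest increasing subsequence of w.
3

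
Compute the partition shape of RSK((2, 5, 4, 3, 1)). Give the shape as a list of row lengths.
Row-insert each entry into an empty tableau.

After inserting 2: P = [[2]].
After inserting 5: P = [[2, 5]].
After inserting 4: P = [[2, 4], [5]].
After inserting 3: P = [[2, 3], [4], [5]].
After inserting 1: P = [[1, 3], [2], [4], [5]].

The final insertion tableau P = [[1, 3], [2], [4], [5]] has shape [2, 1, 1, 1].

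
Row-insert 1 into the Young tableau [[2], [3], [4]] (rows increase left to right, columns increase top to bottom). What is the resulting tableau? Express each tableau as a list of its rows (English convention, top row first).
In row 1, 1 replaces 2 (the leftmost entry greater than 1); 2 is bumped to row 2. In row 2, 2 replaces 3 (the leftmost entry greater than 2); 3 is bumped to row 3. In row 3, 3 replaces 4 (the leftmost entry greater than 3); 4 is bumped to row 4. 4 starts a new row 4. The new tableau is [[1], [2], [3], [4]].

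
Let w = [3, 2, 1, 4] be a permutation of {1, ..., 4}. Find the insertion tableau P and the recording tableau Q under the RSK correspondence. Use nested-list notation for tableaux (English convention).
P = [[1, 4], [2], [3]], Q = [[1, 4], [2], [3]]

Insert each entry of the permutation into P by Schensted row insertion, recording in Q the position of each new cell.

Insert 3: appended to row 1. P = [[3]].
Insert 2: 2 bumps 3 from row 1; 3 starts row 2. P = [[2], [3]].
Insert 1: 1 bumps 2 from row 1; 2 bumps 3 from row 2; 3 starts row 3. P = [[1], [2], [3]].
Insert 4: appended to row 1. P = [[1, 4], [2], [3]].

So P = [[1, 4], [2], [3]], Q = [[1, 4], [2], [3]].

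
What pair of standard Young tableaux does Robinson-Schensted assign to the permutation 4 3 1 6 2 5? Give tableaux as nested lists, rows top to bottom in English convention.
Insert each entry of the permutation into P by Schensted row insertion, recording in Q the position of each new cell.

Insert 4: appended to row 1. P = [[4]].
Insert 3: 3 bumps 4 from row 1; 4 starts row 2. P = [[3], [4]].
Insert 1: 1 bumps 3 from row 1; 3 bumps 4 from row 2; 4 starts row 3. P = [[1], [3], [4]].
Insert 6: appended to row 1. P = [[1, 6], [3], [4]].
Insert 2: 2 bumps 6 from row 1; 6 appends to row 2. P = [[1, 2], [3, 6], [4]].
Insert 5: appended to row 1. P = [[1, 2, 5], [3, 6], [4]].

So P = [[1, 2, 5], [3, 6], [4]], Q = [[1, 4, 6], [2, 5], [3]].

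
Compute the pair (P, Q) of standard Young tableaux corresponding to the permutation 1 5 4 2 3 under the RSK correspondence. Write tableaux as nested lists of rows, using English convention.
P = [[1, 2, 3], [4], [5]], Q = [[1, 2, 5], [3], [4]]

Insert each entry of the permutation into P by Schensted row insertion, recording in Q the position of each new cell.

Insert 1: appended to row 1. P = [[1]], Q = [[1]].
Insert 5: appended to row 1. P = [[1, 5]], Q = [[1, 2]].
Insert 4: 4 bumps 5 from row 1; 5 starts row 2. P = [[1, 4], [5]], Q = [[1, 2], [3]].
Insert 2: 2 bumps 4 from row 1; 4 bumps 5 from row 2; 5 starts row 3. P = [[1, 2], [4], [5]], Q = [[1, 2], [3], [4]].
Insert 3: appended to row 1. P = [[1, 2, 3], [4], [5]], Q = [[1, 2, 5], [3], [4]].

So P = [[1, 2, 3], [4], [5]], Q = [[1, 2, 5], [3], [4]].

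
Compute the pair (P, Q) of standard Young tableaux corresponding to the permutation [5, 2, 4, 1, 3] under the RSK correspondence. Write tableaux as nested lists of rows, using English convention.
Insert each entry of the permutation into P by Schensted row insertion, recording in Q the position of each new cell.

Insert 5: appended to row 1. P = [[5]].
Insert 2: 2 bumps 5 from row 1; 5 starts row 2. P = [[2], [5]].
Insert 4: appended to row 1. P = [[2, 4], [5]].
Insert 1: 1 bumps 2 from row 1; 2 bumps 5 from row 2; 5 starts row 3. P = [[1, 4], [2], [5]].
Insert 3: 3 bumps 4 from row 1; 4 appends to row 2. P = [[1, 3], [2, 4], [5]].

So P = [[1, 3], [2, 4], [5]], Q = [[1, 3], [2, 5], [4]].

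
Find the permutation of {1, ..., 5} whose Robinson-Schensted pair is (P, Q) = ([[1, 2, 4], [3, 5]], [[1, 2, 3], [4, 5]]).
Reverse RSK: for i = n, n-1, ..., 1, locate i in Q, remove the corresponding corner cell from P, and reverse-bump its entry up through P; the value ejected from row 1 is w(i).

So w = 1 3 5 2 4.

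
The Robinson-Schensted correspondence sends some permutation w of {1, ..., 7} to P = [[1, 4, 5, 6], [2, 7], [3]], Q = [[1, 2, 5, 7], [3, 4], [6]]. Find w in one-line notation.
Reverse the RSK construction: for i from n down to 1, find the cell of Q containing i, remove the entry at that cell from P, and reverse-bump it up through P; the value ejected from row 1 is w(i).

Step i=7: Q has 7 at row 1, column 4; remove that cell from P, ejecting 6. So w(7) = 6. P is now [[1, 4, 5], [2, 7], [3]].
Step i=6: Q has 6 at row 3, column 1; remove 3 from row 3 of P and reverse-bump: 3 enters row 2 and ejects 2; 2 enters row 1 and ejects 1. So w(6) = 1. P is now [[2, 4, 5], [3, 7]].
Step i=5: Q has 5 at row 1, column 3; remove that cell from P, ejecting 5. So w(5) = 5. P is now [[2, 4], [3, 7]].
Step i=4: Q has 4 at row 2, column 2; remove 7 from row 2 of P and reverse-bump: 7 enters row 1 and ejects 4. So w(4) = 4. P is now [[2, 7], [3]].
Step i=3: Q has 3 at row 2, column 1; remove 3 from row 2 of P and reverse-bump: 3 enters row 1 and ejects 2. So w(3) = 2. P is now [[3, 7]].
Step i=2: Q has 2 at row 1, column 2; remove that cell from P, ejecting 7. So w(2) = 7. P is now [[3]].
Step i=1: Q has 1 at row 1, column 1; remove that cell from P, ejecting 3. So w(1) = 3. P is now [].

So w = 3 7 2 4 5 1 6.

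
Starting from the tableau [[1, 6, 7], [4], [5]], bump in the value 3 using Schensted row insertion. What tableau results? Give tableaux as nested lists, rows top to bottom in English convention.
[[1, 3, 7], [4, 6], [5]]

In row 1, 3 replaces 6 (the leftmost entry greater than 3); 6 is bumped to row 2. 6 is appended to row 2. The new tableau is [[1, 3, 7], [4, 6], [5]].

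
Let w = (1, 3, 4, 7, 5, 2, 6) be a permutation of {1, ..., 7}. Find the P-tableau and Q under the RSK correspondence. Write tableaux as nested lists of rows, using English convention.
P = [[1, 2, 4, 5, 6], [3], [7]], Q = [[1, 2, 3, 4, 7], [5], [6]]

Insert each entry of the permutation into P by Schensted row insertion, recording in Q the position of each new cell.

Insert 1: appended to row 1. P = [[1]], Q = [[1]].
Insert 3: appended to row 1. P = [[1, 3]], Q = [[1, 2]].
Insert 4: appended to row 1. P = [[1, 3, 4]], Q = [[1, 2, 3]].
Insert 7: appended to row 1. P = [[1, 3, 4, 7]], Q = [[1, 2, 3, 4]].
Insert 5: 5 bumps 7 from row 1; 7 starts row 2. P = [[1, 3, 4, 5], [7]], Q = [[1, 2, 3, 4], [5]].
Insert 2: 2 bumps 3 from row 1; 3 bumps 7 from row 2; 7 starts row 3. P = [[1, 2, 4, 5], [3], [7]], Q = [[1, 2, 3, 4], [5], [6]].
Insert 6: appended to row 1. P = [[1, 2, 4, 5, 6], [3], [7]], Q = [[1, 2, 3, 4, 7], [5], [6]].

So P = [[1, 2, 4, 5, 6], [3], [7]], Q = [[1, 2, 3, 4, 7], [5], [6]].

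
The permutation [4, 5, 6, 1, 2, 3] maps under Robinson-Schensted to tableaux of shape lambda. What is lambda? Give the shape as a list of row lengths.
[3, 3]

Row-insert each entry into an empty tableau.

After inserting 4: P = [[4]].
After inserting 5: P = [[4, 5]].
After inserting 6: P = [[4, 5, 6]].
After inserting 1: P = [[1, 5, 6], [4]].
After inserting 2: P = [[1, 2, 6], [4, 5]].
After inserting 3: P = [[1, 2, 3], [4, 5, 6]].

The final insertion tableau P = [[1, 2, 3], [4, 5, 6]] has shape [3, 3].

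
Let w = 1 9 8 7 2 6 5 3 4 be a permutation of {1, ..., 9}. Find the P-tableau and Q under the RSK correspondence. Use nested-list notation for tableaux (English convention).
Insert each entry of the permutation into P by Schensted row insertion, recording in Q the position of each new cell.

Insert 1: appended to row 1. P = [[1]].
Insert 9: appended to row 1. P = [[1, 9]].
Insert 8: 8 bumps 9 from row 1; 9 starts row 2. P = [[1, 8], [9]].
Insert 7: 7 bumps 8 from row 1; 8 bumps 9 from row 2; 9 starts row 3. P = [[1, 7], [8], [9]].
Insert 2: 2 bumps 7 from row 1; 7 bumps 8 from row 2; 8 bumps 9 from row 3; 9 starts row 4. P = [[1, 2], [7], [8], [9]].
Insert 6: appended to row 1. P = [[1, 2, 6], [7], [8], [9]].
Insert 5: 5 bumps 6 from row 1; 6 bumps 7 from row 2; 7 bumps 8 from row 3; 8 bumps 9 from row 4; 9 starts row 5. P = [[1, 2, 5], [6], [7], [8], [9]].
Insert 3: 3 bumps 5 from row 1; 5 bumps 6 from row 2; 6 bumps 7 from row 3; 7 bumps 8 from row 4; 8 bumps 9 from row 5; 9 starts row 6. P = [[1, 2, 3], [5], [6], [7], [8], [9]].
Insert 4: appended to row 1. P = [[1, 2, 3, 4], [5], [6], [7], [8], [9]].

So P = [[1, 2, 3, 4], [5], [6], [7], [8], [9]], Q = [[1, 2, 6, 9], [3], [4], [5], [7], [8]].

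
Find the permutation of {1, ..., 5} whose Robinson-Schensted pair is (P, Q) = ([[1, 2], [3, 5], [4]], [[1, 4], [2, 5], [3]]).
4 3 1 5 2

Reverse the RSK construction: for i from n down to 1, find the cell of Q containing i, remove the entry at that cell from P, and reverse-bump it up through P; the value ejected from row 1 is w(i).

Step i=5: Q has 5 at row 2, column 2; remove 5 from row 2 of P and reverse-bump: 5 enters row 1 and ejects 2. So w(5) = 2. P is now [[1, 5], [3], [4]].
Step i=4: Q has 4 at row 1, column 2; remove that cell from P, ejecting 5. So w(4) = 5. P is now [[1], [3], [4]].
Step i=3: Q has 3 at row 3, column 1; remove 4 from row 3 of P and reverse-bump: 4 enters row 2 and ejects 3; 3 enters row 1 and ejects 1. So w(3) = 1. P is now [[3], [4]].
Step i=2: Q has 2 at row 2, column 1; remove 4 from row 2 of P and reverse-bump: 4 enters row 1 and ejects 3. So w(2) = 3. P is now [[4]].
Step i=1: Q has 1 at row 1, column 1; remove that cell from P, ejecting 4. So w(1) = 4. P is now [].

So w = 4 3 1 5 2.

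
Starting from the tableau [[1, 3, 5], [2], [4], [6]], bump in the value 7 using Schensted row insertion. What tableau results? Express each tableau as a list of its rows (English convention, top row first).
7 is larger than every entry of row 1, so it is appended to row 1. The new tableau is [[1, 3, 5, 7], [2], [4], [6]].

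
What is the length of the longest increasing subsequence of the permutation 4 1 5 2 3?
3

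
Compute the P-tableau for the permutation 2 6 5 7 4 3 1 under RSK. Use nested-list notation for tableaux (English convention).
P = [[1, 3, 7], [2], [4], [5], [6]]

Insert 2: appended to row 1. P = [[2]].
Insert 6: appended to row 1. P = [[2, 6]].
Insert 5: 5 bumps 6 from row 1; 6 starts row 2. P = [[2, 5], [6]].
Insert 7: appended to row 1. P = [[2, 5, 7], [6]].
Insert 4: 4 bumps 5 from row 1; 5 bumps 6 from row 2; 6 starts row 3. P = [[2, 4, 7], [5], [6]].
Insert 3: 3 bumps 4 from row 1; 4 bumps 5 from row 2; 5 bumps 6 from row 3; 6 starts row 4. P = [[2, 3, 7], [4], [5], [6]].
Insert 1: 1 bumps 2 from row 1; 2 bumps 4 from row 2; 4 bumps 5 from row 3; 5 bumps 6 from row 4; 6 starts row 5. P = [[1, 3, 7], [2], [4], [5], [6]].

So P = [[1, 3, 7], [2], [4], [5], [6]].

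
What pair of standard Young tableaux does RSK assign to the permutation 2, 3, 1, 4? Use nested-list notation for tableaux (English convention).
P = [[1, 3, 4], [2]], Q = [[1, 2, 4], [3]]

Insert each entry of the permutation into P by Schensted row insertion, recording in Q the position of each new cell.

Insert 2: appended to row 1. P = [[2]], Q = [[1]].
Insert 3: appended to row 1. P = [[2, 3]], Q = [[1, 2]].
Insert 1: 1 bumps 2 from row 1; 2 starts row 2. P = [[1, 3], [2]], Q = [[1, 2], [3]].
Insert 4: appended to row 1. P = [[1, 3, 4], [2]], Q = [[1, 2, 4], [3]].

So P = [[1, 3, 4], [2]], Q = [[1, 2, 4], [3]].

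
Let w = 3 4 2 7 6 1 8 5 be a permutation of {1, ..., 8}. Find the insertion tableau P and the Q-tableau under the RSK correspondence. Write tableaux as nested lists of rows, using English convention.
P = [[1, 4, 5, 8], [2, 6], [3, 7]], Q = [[1, 2, 4, 7], [3, 5], [6, 8]]

Insert each entry of the permutation into P by Schensted row insertion, recording in Q the position of each new cell.

Insert 3: appended to row 1. P = [[3]].
Insert 4: appended to row 1. P = [[3, 4]].
Insert 2: 2 bumps 3 from row 1; 3 starts row 2. P = [[2, 4], [3]].
Insert 7: appended to row 1. P = [[2, 4, 7], [3]].
Insert 6: 6 bumps 7 from row 1; 7 appends to row 2. P = [[2, 4, 6], [3, 7]].
Insert 1: 1 bumps 2 from row 1; 2 bumps 3 from row 2; 3 starts row 3. P = [[1, 4, 6], [2, 7], [3]].
Insert 8: appended to row 1. P = [[1, 4, 6, 8], [2, 7], [3]].
Insert 5: 5 bumps 6 from row 1; 6 bumps 7 from row 2; 7 appends to row 3. P = [[1, 4, 5, 8], [2, 6], [3, 7]].

So P = [[1, 4, 5, 8], [2, 6], [3, 7]], Q = [[1, 2, 4, 7], [3, 5], [6, 8]].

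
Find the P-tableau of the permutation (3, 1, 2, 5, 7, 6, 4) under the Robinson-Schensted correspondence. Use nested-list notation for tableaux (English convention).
After inserting 3: P = [[3]].
After inserting 1: P = [[1], [3]].
After inserting 2: P = [[1, 2], [3]].
After inserting 5: P = [[1, 2, 5], [3]].
After inserting 7: P = [[1, 2, 5, 7], [3]].
After inserting 6: P = [[1, 2, 5, 6], [3, 7]].
After inserting 4: P = [[1, 2, 4, 6], [3, 5], [7]].

So P = [[1, 2, 4, 6], [3, 5], [7]].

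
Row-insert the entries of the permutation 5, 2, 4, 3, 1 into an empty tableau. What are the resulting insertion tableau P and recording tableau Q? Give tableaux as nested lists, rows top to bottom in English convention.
P = [[1, 3], [2], [4], [5]], Q = [[1, 3], [2], [4], [5]]

Insert each entry of the permutation into P by Schensted row insertion, recording in Q the position of each new cell.

After inserting 5: P = [[5]].
After inserting 2: P = [[2], [5]].
After inserting 4: P = [[2, 4], [5]].
After inserting 3: P = [[2, 3], [4], [5]].
After inserting 1: P = [[1, 3], [2], [4], [5]].

So P = [[1, 3], [2], [4], [5]], Q = [[1, 3], [2], [4], [5]].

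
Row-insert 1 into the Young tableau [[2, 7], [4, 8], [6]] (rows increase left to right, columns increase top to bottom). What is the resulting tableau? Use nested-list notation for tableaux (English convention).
[[1, 7], [2, 8], [4], [6]]

In row 1, 1 replaces 2 (the leftmost entry greater than 1); 2 is bumped to row 2. In row 2, 2 replaces 4 (the leftmost entry greater than 2); 4 is bumped to row 3. In row 3, 4 replaces 6 (the leftmost entry greater than 4); 6 is bumped to row 4. 6 starts a new row 4. The new tableau is [[1, 7], [2, 8], [4], [6]].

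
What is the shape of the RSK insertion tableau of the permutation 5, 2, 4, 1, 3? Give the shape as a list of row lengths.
[2, 2, 1]

Row-insert each entry into an empty tableau.

After inserting 5: P = [[5]].
After inserting 2: P = [[2], [5]].
After inserting 4: P = [[2, 4], [5]].
After inserting 1: P = [[1, 4], [2], [5]].
After inserting 3: P = [[1, 3], [2, 4], [5]].

The final insertion tableau P = [[1, 3], [2, 4], [5]] has shape [2, 2, 1].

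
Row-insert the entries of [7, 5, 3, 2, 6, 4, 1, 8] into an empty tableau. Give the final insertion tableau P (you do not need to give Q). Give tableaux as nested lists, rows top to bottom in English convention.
P = [[1, 4, 8], [2, 6], [3], [5], [7]]

After inserting 7: P = [[7]].
After inserting 5: P = [[5], [7]].
After inserting 3: P = [[3], [5], [7]].
After inserting 2: P = [[2], [3], [5], [7]].
After inserting 6: P = [[2, 6], [3], [5], [7]].
After inserting 4: P = [[2, 4], [3, 6], [5], [7]].
After inserting 1: P = [[1, 4], [2, 6], [3], [5], [7]].
After inserting 8: P = [[1, 4, 8], [2, 6], [3], [5], [7]].

So P = [[1, 4, 8], [2, 6], [3], [5], [7]].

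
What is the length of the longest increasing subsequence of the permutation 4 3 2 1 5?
2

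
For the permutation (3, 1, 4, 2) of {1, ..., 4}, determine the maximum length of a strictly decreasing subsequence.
2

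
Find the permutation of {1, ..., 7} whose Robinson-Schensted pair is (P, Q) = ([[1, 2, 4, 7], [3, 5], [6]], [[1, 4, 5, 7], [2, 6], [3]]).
Reverse RSK: for i = n, n-1, ..., 1, locate i in Q, remove the corresponding corner cell from P, and reverse-bump its entry up through P; the value ejected from row 1 is w(i).

So w = 6 3 1 2 5 4 7.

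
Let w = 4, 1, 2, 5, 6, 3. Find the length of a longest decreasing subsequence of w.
2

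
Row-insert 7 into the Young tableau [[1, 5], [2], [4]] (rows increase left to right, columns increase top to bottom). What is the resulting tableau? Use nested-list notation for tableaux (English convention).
[[1, 5, 7], [2], [4]]

7 is larger than every entry of row 1, so it is appended to row 1. The new tableau is [[1, 5, 7], [2], [4]].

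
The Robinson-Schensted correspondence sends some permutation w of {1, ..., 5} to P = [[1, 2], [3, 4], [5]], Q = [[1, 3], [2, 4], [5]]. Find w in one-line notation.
Reverse RSK: for i = n, n-1, ..., 1, locate i in Q, remove the corresponding corner cell from P, and reverse-bump its entry up through P; the value ejected from row 1 is w(i).

So w = 3 1 5 4 2.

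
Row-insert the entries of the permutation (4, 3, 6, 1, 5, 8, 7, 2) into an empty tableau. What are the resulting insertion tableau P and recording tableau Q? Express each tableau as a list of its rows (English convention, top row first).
Insert each entry of the permutation into P by Schensted row insertion, recording in Q the position of each new cell.

After inserting 4: P = [[4]].
After inserting 3: P = [[3], [4]].
After inserting 6: P = [[3, 6], [4]].
After inserting 1: P = [[1, 6], [3], [4]].
After inserting 5: P = [[1, 5], [3, 6], [4]].
After inserting 8: P = [[1, 5, 8], [3, 6], [4]].
After inserting 7: P = [[1, 5, 7], [3, 6, 8], [4]].
After inserting 2: P = [[1, 2, 7], [3, 5, 8], [4, 6]].

So P = [[1, 2, 7], [3, 5, 8], [4, 6]], Q = [[1, 3, 6], [2, 5, 7], [4, 8]].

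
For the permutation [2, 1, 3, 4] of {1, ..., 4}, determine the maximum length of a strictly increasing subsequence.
3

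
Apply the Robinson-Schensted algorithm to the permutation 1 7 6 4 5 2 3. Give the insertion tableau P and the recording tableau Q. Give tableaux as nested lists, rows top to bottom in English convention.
P = [[1, 2, 3], [4, 5], [6], [7]], Q = [[1, 2, 5], [3, 7], [4], [6]]

Insert each entry of the permutation into P by Schensted row insertion, recording in Q the position of each new cell.

Insert 1: appended to row 1. P = [[1]].
Insert 7: appended to row 1. P = [[1, 7]].
Insert 6: 6 bumps 7 from row 1; 7 starts row 2. P = [[1, 6], [7]].
Insert 4: 4 bumps 6 from row 1; 6 bumps 7 from row 2; 7 starts row 3. P = [[1, 4], [6], [7]].
Insert 5: appended to row 1. P = [[1, 4, 5], [6], [7]].
Insert 2: 2 bumps 4 from row 1; 4 bumps 6 from row 2; 6 bumps 7 from row 3; 7 starts row 4. P = [[1, 2, 5], [4], [6], [7]].
Insert 3: 3 bumps 5 from row 1; 5 appends to row 2. P = [[1, 2, 3], [4, 5], [6], [7]].

So P = [[1, 2, 3], [4, 5], [6], [7]], Q = [[1, 2, 5], [3, 7], [4], [6]].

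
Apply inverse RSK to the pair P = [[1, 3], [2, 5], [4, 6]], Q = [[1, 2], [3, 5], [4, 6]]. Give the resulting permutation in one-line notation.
4 6 2 1 5 3

Reverse the RSK construction: for i from n down to 1, find the cell of Q containing i, remove the entry at that cell from P, and reverse-bump it up through P; the value ejected from row 1 is w(i).

Step i=6: Q has 6 at row 3, column 2; remove 6 from row 3 of P and reverse-bump: 6 enters row 2 and ejects 5; 5 enters row 1 and ejects 3. So w(6) = 3. P is now [[1, 5], [2, 6], [4]].
Step i=5: Q has 5 at row 2, column 2; remove 6 from row 2 of P and reverse-bump: 6 enters row 1 and ejects 5. So w(5) = 5. P is now [[1, 6], [2], [4]].
Step i=4: Q has 4 at row 3, column 1; remove 4 from row 3 of P and reverse-bump: 4 enters row 2 and ejects 2; 2 enters row 1 and ejects 1. So w(4) = 1. P is now [[2, 6], [4]].
Step i=3: Q has 3 at row 2, column 1; remove 4 from row 2 of P and reverse-bump: 4 enters row 1 and ejects 2. So w(3) = 2. P is now [[4, 6]].
Step i=2: Q has 2 at row 1, column 2; remove that cell from P, ejecting 6. So w(2) = 6. P is now [[4]].
Step i=1: Q has 1 at row 1, column 1; remove that cell from P, ejecting 4. So w(1) = 4. P is now [].

So w = 4 6 2 1 5 3.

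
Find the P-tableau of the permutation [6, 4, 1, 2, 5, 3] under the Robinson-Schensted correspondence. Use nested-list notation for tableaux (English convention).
Insert 6: appended to row 1. P = [[6]].
Insert 4: 4 bumps 6 from row 1; 6 starts row 2. P = [[4], [6]].
Insert 1: 1 bumps 4 from row 1; 4 bumps 6 from row 2; 6 starts row 3. P = [[1], [4], [6]].
Insert 2: appended to row 1. P = [[1, 2], [4], [6]].
Insert 5: appended to row 1. P = [[1, 2, 5], [4], [6]].
Insert 3: 3 bumps 5 from row 1; 5 appends to row 2. P = [[1, 2, 3], [4, 5], [6]].

So P = [[1, 2, 3], [4, 5], [6]].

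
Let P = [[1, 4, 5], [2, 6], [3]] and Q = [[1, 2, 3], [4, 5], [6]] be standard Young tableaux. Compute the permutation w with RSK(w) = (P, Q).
3 4 6 2 5 1

Reverse RSK: for i = n, n-1, ..., 1, locate i in Q, remove the corresponding corner cell from P, and reverse-bump its entry up through P; the value ejected from row 1 is w(i).

So w = 3 4 6 2 5 1.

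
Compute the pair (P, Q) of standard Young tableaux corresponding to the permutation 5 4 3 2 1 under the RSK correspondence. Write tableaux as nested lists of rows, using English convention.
P = [[1], [2], [3], [4], [5]], Q = [[1], [2], [3], [4], [5]]

Insert each entry of the permutation into P by Schensted row insertion, recording in Q the position of each new cell.

Insert 5: appended to row 1. P = [[5]].
Insert 4: 4 bumps 5 from row 1; 5 starts row 2. P = [[4], [5]].
Insert 3: 3 bumps 4 from row 1; 4 bumps 5 from row 2; 5 starts row 3. P = [[3], [4], [5]].
Insert 2: 2 bumps 3 from row 1; 3 bumps 4 from row 2; 4 bumps 5 from row 3; 5 starts row 4. P = [[2], [3], [4], [5]].
Insert 1: 1 bumps 2 from row 1; 2 bumps 3 from row 2; 3 bumps 4 from row 3; 4 bumps 5 from row 4; 5 starts row 5. P = [[1], [2], [3], [4], [5]].

So P = [[1], [2], [3], [4], [5]], Q = [[1], [2], [3], [4], [5]].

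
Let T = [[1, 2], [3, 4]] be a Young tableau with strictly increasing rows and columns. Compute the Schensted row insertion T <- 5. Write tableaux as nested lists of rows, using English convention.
5 is larger than every entry of row 1, so it is appended to row 1. The new tableau is [[1, 2, 5], [3, 4]].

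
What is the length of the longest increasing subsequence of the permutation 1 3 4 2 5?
4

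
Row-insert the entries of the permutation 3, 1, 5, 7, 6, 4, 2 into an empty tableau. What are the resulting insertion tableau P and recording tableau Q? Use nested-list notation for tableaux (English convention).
P = [[1, 2, 6], [3, 4], [5], [7]], Q = [[1, 3, 4], [2, 5], [6], [7]]

Insert each entry of the permutation into P by Schensted row insertion, recording in Q the position of each new cell.

Insert 3: appended to row 1. P = [[3]].
Insert 1: 1 bumps 3 from row 1; 3 starts row 2. P = [[1], [3]].
Insert 5: appended to row 1. P = [[1, 5], [3]].
Insert 7: appended to row 1. P = [[1, 5, 7], [3]].
Insert 6: 6 bumps 7 from row 1; 7 appends to row 2. P = [[1, 5, 6], [3, 7]].
Insert 4: 4 bumps 5 from row 1; 5 bumps 7 from row 2; 7 starts row 3. P = [[1, 4, 6], [3, 5], [7]].
Insert 2: 2 bumps 4 from row 1; 4 bumps 5 from row 2; 5 bumps 7 from row 3; 7 starts row 4. P = [[1, 2, 6], [3, 4], [5], [7]].

So P = [[1, 2, 6], [3, 4], [5], [7]], Q = [[1, 3, 4], [2, 5], [6], [7]].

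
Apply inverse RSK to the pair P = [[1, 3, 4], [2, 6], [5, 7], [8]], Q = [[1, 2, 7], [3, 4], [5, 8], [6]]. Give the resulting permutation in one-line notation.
5 8 2 7 3 1 6 4

Reverse the RSK construction: for i from n down to 1, find the cell of Q containing i, remove the entry at that cell from P, and reverse-bump it up through P; the value ejected from row 1 is w(i).

Step i=8: Q has 8 at row 3, column 2; remove 7 from row 3 of P and reverse-bump: 7 enters row 2 and ejects 6; 6 enters row 1 and ejects 4. So w(8) = 4. P is now [[1, 3, 6], [2, 7], [5], [8]].
Step i=7: Q has 7 at row 1, column 3; remove that cell from P, ejecting 6. So w(7) = 6. P is now [[1, 3], [2, 7], [5], [8]].
Step i=6: Q has 6 at row 4, column 1; remove 8 from row 4 of P and reverse-bump: 8 enters row 3 and ejects 5; 5 enters row 2 and ejects 2; 2 enters row 1 and ejects 1. So w(6) = 1. P is now [[2, 3], [5, 7], [8]].
Step i=5: Q has 5 at row 3, column 1; remove 8 from row 3 of P and reverse-bump: 8 enters row 2 and ejects 7; 7 enters row 1 and ejects 3. So w(5) = 3. P is now [[2, 7], [5, 8]].
Step i=4: Q has 4 at row 2, column 2; remove 8 from row 2 of P and reverse-bump: 8 enters row 1 and ejects 7. So w(4) = 7. P is now [[2, 8], [5]].
Step i=3: Q has 3 at row 2, column 1; remove 5 from row 2 of P and reverse-bump: 5 enters row 1 and ejects 2. So w(3) = 2. P is now [[5, 8]].
Step i=2: Q has 2 at row 1, column 2; remove that cell from P, ejecting 8. So w(2) = 8. P is now [[5]].
Step i=1: Q has 1 at row 1, column 1; remove that cell from P, ejecting 5. So w(1) = 5. P is now [].

So w = 5 8 2 7 3 1 6 4.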